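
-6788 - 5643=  - 12431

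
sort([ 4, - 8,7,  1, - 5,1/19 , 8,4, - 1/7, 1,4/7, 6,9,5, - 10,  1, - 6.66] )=[-10, - 8, - 6.66, - 5,-1/7,  1/19, 4/7 , 1,1 , 1,4,4, 5, 6,7, 8, 9]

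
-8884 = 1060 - 9944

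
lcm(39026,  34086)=2692794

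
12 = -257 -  - 269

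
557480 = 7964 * 70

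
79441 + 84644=164085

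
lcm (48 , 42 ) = 336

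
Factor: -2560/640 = - 4 = - 2^2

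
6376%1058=28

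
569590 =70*8137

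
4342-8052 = - 3710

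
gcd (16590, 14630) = 70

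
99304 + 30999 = 130303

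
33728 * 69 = 2327232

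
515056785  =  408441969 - - 106614816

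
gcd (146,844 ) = 2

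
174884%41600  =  8484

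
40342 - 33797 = 6545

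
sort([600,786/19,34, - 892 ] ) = [- 892,34, 786/19,600]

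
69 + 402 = 471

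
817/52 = 817/52 = 15.71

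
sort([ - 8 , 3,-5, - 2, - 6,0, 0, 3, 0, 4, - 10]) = [  -  10, - 8, - 6, - 5 , - 2, 0,0, 0, 3, 3 , 4]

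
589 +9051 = 9640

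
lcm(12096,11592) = 278208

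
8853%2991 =2871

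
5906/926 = 6 +175/463 = 6.38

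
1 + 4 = 5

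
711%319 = 73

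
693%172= 5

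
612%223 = 166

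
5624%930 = 44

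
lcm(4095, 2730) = 8190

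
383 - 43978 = -43595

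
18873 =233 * 81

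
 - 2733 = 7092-9825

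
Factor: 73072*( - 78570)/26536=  - 717658380/3317 =-2^2*3^4  *  5^1*31^ (-1)*97^1*107^( - 1)*4567^1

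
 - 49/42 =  - 2 + 5/6 = - 1.17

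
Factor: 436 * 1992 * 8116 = 7048843392 = 2^7 * 3^1 * 83^1*109^1 * 2029^1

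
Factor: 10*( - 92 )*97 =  - 89240 = - 2^3 *5^1*23^1*97^1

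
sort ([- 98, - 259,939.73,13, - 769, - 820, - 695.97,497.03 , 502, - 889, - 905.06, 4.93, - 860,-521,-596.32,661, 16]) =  [ - 905.06,  -  889, - 860, - 820,  -  769, - 695.97, - 596.32, - 521, - 259, - 98,4.93,13, 16,497.03, 502,661, 939.73]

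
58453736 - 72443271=-13989535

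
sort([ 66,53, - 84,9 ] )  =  [  -  84,9, 53,66] 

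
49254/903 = 54 + 164/301 = 54.54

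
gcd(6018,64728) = 6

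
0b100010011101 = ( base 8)4235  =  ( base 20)5A5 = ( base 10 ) 2205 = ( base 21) 500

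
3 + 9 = 12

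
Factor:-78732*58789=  - 2^2*3^9*58789^1 = -  4628575548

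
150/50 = 3 = 3.00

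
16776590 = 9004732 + 7771858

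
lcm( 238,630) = 10710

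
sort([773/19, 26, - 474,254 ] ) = [ - 474,26, 773/19,  254 ] 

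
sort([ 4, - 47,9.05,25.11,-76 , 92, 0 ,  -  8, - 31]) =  [ - 76, - 47, - 31, - 8, 0,4, 9.05,25.11,92 ]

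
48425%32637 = 15788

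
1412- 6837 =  - 5425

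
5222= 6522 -1300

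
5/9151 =5/9151= 0.00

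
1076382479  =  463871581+612510898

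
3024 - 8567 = - 5543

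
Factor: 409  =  409^1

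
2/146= 1/73 = 0.01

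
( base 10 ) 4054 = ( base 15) 1304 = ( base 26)5PO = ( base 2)111111010110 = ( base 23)7f6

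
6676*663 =4426188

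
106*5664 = 600384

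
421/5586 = 421/5586  =  0.08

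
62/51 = 62/51 = 1.22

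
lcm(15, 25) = 75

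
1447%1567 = 1447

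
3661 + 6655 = 10316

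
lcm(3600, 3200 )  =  28800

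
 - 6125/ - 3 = 6125/3 = 2041.67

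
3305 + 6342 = 9647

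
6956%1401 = 1352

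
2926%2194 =732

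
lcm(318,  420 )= 22260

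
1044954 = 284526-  - 760428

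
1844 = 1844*1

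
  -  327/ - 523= 327/523= 0.63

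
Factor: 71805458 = 2^1*83^1*307^1*1409^1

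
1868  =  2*934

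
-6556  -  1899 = -8455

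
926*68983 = 63878258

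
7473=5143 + 2330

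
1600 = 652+948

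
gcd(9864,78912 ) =9864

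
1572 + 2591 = 4163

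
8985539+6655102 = 15640641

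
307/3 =307/3 = 102.33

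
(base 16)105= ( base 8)405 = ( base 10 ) 261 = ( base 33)7U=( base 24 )al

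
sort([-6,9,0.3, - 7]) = [ - 7,  -  6,0.3,9]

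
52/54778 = 26/27389 =0.00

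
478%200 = 78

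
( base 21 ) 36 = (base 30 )29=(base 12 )59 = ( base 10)69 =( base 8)105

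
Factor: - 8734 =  - 2^1*11^1*397^1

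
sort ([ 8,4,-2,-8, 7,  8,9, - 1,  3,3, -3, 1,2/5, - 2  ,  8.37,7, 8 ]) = [ - 8,  -  3, - 2, - 2 ,-1,2/5, 1 , 3,3, 4,  7,7,8,8  ,  8,8.37, 9 ]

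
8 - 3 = 5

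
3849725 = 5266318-1416593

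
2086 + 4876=6962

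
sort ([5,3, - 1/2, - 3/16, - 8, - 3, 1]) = [ - 8, - 3, - 1/2, - 3/16,1 , 3, 5 ] 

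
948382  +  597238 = 1545620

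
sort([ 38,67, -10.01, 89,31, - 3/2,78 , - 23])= [-23,-10.01,-3/2,31 , 38,67,  78,89 ] 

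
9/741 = 3/247 = 0.01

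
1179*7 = 8253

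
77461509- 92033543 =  - 14572034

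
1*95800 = 95800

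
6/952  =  3/476 = 0.01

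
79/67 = 79/67 =1.18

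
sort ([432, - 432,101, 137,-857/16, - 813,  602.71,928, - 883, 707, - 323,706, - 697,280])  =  [ - 883, - 813, - 697, -432,- 323,- 857/16, 101,137, 280, 432, 602.71,706, 707, 928 ] 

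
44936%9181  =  8212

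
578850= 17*34050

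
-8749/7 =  - 1250 + 1/7 = -1249.86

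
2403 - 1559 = 844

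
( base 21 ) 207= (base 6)4041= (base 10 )889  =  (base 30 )tj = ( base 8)1571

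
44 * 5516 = 242704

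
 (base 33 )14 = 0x25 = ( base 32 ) 15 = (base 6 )101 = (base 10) 37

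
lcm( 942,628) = 1884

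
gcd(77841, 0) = 77841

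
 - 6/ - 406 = 3/203  =  0.01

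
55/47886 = 55/47886  =  0.00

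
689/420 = 689/420 =1.64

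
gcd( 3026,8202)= 2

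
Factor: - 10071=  - 3^3*373^1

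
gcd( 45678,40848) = 138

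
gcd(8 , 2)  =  2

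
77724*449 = 34898076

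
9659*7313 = 70636267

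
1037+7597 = 8634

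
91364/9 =10151 + 5/9 = 10151.56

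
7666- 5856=1810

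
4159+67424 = 71583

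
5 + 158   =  163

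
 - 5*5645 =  - 28225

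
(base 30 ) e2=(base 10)422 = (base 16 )1a6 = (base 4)12212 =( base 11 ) 354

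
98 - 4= 94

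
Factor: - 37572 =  - 2^2*3^1*31^1*101^1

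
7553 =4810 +2743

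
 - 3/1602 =-1  +  533/534  =  - 0.00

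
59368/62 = 29684/31 = 957.55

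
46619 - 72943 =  -26324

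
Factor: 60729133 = 6011^1*10103^1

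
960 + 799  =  1759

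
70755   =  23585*3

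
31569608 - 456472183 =  -  424902575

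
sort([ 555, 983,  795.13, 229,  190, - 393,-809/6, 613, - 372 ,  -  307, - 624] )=[ - 624,-393, - 372, - 307, - 809/6,190,229 , 555, 613, 795.13,983 ] 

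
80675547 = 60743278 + 19932269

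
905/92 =9+77/92 = 9.84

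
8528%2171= 2015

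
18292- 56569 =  - 38277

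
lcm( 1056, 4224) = 4224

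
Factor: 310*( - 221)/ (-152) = 2^ (- 2 )*5^1*13^1*17^1*19^ ( - 1)*31^1= 34255/76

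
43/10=43/10 = 4.30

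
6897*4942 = 34084974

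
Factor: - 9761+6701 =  - 3060= - 2^2*3^2*5^1*17^1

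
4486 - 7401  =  -2915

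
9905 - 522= 9383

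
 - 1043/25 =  - 42 + 7/25 = - 41.72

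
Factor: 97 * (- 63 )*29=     -  177219 = -3^2 * 7^1*29^1*97^1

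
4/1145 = 4/1145 = 0.00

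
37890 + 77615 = 115505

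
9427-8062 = 1365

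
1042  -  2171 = -1129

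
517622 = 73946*7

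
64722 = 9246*7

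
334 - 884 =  - 550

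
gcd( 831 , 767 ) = 1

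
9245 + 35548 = 44793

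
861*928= 799008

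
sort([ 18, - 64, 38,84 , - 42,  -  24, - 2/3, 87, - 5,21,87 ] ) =[ - 64, -42 , - 24, - 5,  -  2/3,  18, 21, 38,  84 , 87,87]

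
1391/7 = 1391/7 = 198.71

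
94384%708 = 220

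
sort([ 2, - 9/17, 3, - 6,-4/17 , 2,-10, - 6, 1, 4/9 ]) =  [- 10, - 6, - 6, - 9/17,- 4/17,4/9,1, 2, 2, 3]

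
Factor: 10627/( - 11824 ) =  - 2^(  -  4)*739^(  -  1)*10627^1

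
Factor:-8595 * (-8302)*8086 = 2^2*3^2*5^1*7^1 * 13^1*191^1*311^1*593^1= 576982109340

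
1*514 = 514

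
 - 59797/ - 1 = 59797+ 0/1 = 59797.00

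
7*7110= 49770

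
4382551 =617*7103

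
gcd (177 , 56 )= 1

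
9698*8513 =82559074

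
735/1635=49/109 = 0.45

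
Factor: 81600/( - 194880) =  - 85/203=- 5^1*7^( - 1)*17^1 * 29^( - 1 ) 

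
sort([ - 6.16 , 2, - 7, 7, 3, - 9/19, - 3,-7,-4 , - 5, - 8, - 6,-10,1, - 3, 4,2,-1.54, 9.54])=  [-10, - 8, - 7, - 7,  -  6.16, - 6, - 5,-4, - 3 , - 3,-1.54, - 9/19, 1,2, 2, 3 , 4, 7,9.54 ] 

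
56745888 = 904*62772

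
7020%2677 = 1666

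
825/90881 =825/90881 = 0.01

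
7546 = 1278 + 6268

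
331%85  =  76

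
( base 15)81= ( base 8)171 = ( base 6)321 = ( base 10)121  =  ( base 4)1321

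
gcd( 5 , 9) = 1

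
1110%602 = 508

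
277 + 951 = 1228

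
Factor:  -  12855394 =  - 2^1*1733^1*3709^1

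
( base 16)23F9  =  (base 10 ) 9209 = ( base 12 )53b5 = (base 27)ch2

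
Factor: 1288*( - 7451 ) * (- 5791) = 55575578408= 2^3*7^1*23^1 * 5791^1*7451^1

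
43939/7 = 6277 = 6277.00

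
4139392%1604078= 931236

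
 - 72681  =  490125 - 562806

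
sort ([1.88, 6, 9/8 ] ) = [ 9/8,  1.88, 6 ] 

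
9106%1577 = 1221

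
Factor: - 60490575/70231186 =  - 2^( - 1)*3^2*5^2 * 23^1*11689^1*35115593^ ( - 1) 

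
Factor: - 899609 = - 29^1*67^1*463^1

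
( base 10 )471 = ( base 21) 119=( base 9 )573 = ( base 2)111010111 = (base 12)333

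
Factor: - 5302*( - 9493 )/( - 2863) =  - 50331886/2863= - 2^1*7^ ( - 1)*11^2*241^1*409^( - 1)*863^1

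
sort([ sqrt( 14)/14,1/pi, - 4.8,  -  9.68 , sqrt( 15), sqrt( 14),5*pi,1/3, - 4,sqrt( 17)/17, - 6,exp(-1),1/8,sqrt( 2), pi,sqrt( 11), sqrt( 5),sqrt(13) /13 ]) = [  -  9.68 ,  -  6,  -  4.8, - 4,1/8,sqrt( 17 )/17,sqrt( 14) /14,sqrt( 13)/13,  1/pi, 1/3,exp(  -  1),sqrt ( 2 ),sqrt( 5) , pi,sqrt (11),sqrt( 14), sqrt(15), 5  *  pi ] 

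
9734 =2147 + 7587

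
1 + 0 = 1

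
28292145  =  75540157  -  47248012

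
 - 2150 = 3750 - 5900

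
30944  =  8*3868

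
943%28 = 19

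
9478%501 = 460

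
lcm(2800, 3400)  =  47600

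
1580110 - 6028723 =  -4448613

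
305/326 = 305/326=0.94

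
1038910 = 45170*23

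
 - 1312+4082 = 2770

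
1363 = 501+862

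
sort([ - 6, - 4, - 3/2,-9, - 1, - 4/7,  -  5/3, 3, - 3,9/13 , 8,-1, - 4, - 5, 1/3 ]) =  [ - 9, - 6 , - 5, - 4 , - 4, - 3 ,-5/3, - 3/2, - 1, - 1, - 4/7,1/3,9/13, 3,8] 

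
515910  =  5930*87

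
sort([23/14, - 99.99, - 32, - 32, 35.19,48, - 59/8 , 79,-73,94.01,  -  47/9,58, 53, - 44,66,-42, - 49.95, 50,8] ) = [ - 99.99,-73,-49.95, - 44, - 42, - 32, - 32,- 59/8, - 47/9, 23/14,8,35.19, 48, 50, 53 , 58, 66,79, 94.01 ]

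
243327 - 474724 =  - 231397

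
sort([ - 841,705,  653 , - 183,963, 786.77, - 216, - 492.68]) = [ - 841, - 492.68 , - 216, - 183,653 , 705, 786.77,963 ]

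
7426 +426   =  7852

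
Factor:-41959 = - 41959^1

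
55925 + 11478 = 67403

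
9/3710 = 9/3710= 0.00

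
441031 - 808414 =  - 367383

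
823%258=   49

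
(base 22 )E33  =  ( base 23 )CLE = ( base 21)fak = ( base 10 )6845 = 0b1101010111101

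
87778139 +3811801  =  91589940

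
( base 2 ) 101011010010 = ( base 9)3717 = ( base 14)101C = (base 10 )2770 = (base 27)3LG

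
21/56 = 3/8 = 0.38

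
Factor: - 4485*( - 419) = 3^1*5^1*13^1* 23^1*419^1 =1879215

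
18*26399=475182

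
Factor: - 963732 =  - 2^2*3^1*7^2 * 11^1*149^1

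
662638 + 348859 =1011497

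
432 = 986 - 554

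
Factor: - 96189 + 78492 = - 17697 = - 3^1*17^1*  347^1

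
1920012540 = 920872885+999139655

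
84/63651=4/3031 = 0.00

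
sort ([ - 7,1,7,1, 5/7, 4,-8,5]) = [ - 8,- 7, 5/7, 1,1 , 4,5, 7 ] 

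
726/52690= 33/2395 = 0.01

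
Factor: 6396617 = 29^1* 220573^1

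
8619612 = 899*9588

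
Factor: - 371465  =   - 5^1*74293^1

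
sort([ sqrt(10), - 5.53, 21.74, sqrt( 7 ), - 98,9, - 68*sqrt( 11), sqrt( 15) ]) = [ -68*sqrt( 11 ),- 98, - 5.53, sqrt( 7 ),sqrt (10) , sqrt(15 ),9,21.74 ] 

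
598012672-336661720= 261350952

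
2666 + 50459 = 53125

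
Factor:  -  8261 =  - 11^1*751^1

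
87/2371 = 87/2371 = 0.04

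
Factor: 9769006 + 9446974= 2^2*5^1*7^1*29^1  *  4733^1  =  19215980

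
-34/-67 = 34/67 = 0.51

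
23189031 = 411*56421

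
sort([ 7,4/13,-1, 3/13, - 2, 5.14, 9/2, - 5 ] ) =[ - 5, - 2, - 1, 3/13,  4/13  ,  9/2, 5.14, 7] 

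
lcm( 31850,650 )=31850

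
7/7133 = 1/1019  =  0.00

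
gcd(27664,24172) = 4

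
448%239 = 209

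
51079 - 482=50597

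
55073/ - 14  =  -3934 + 3/14= - 3933.79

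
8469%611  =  526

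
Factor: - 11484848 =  - 2^4*717803^1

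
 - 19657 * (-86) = 1690502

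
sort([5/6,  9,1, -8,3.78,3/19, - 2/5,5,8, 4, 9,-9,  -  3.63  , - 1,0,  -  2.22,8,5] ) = [  -  9,- 8,- 3.63, - 2.22,-1, - 2/5,0 , 3/19, 5/6,  1,3.78, 4,5,5 , 8 , 8, 9, 9] 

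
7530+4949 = 12479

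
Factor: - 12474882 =-2^1*3^2 * 7^1*181^1*547^1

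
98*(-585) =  -57330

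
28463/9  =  28463/9 =3162.56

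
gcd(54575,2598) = 1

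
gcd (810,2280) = 30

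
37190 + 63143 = 100333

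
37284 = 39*956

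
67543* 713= 48158159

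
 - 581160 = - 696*835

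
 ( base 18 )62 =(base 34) 38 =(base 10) 110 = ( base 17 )68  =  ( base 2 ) 1101110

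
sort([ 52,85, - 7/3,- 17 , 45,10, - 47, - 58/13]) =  [ - 47, - 17, - 58/13, - 7/3, 10, 45, 52, 85]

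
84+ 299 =383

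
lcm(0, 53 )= 0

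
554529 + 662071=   1216600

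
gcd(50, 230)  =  10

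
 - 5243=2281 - 7524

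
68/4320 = 17/1080=0.02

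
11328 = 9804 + 1524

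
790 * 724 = 571960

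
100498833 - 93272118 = 7226715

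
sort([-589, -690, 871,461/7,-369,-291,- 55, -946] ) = [-946, - 690, - 589,-369,-291, - 55, 461/7, 871]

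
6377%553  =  294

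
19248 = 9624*2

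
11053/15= 736 + 13/15  =  736.87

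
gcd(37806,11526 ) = 6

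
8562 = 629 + 7933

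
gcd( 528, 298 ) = 2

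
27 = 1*27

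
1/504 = 1/504  =  0.00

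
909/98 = 9+27/98 = 9.28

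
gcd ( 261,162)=9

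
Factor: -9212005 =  - 5^1*11^1*167491^1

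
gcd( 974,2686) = 2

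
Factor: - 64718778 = -2^1*3^1 * 29^1*433^1*859^1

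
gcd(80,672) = 16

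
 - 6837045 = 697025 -7534070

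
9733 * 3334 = 32449822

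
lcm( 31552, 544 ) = 31552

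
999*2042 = 2039958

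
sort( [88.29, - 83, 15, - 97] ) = [-97, - 83, 15, 88.29 ] 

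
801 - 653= 148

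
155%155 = 0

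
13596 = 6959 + 6637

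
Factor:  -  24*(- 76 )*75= 136800 = 2^5*3^2*5^2 * 19^1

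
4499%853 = 234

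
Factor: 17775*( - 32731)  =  -3^2*5^2*71^1*79^1*461^1=- 581793525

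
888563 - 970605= - 82042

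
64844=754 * 86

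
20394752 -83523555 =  - 63128803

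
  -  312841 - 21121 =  - 333962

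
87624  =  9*9736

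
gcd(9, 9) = 9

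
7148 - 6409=739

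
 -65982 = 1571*( - 42)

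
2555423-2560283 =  - 4860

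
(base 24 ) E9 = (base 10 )345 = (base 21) g9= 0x159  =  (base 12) 249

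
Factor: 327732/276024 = 2^( -1)*7^ ( - 1 )*53^ (-1 )*881^1=881/742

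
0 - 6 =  - 6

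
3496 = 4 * 874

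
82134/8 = 10266 + 3/4 = 10266.75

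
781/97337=781/97337 = 0.01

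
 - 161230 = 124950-286180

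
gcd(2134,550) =22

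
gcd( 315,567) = 63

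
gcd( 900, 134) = 2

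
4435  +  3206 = 7641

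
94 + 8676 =8770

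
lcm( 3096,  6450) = 77400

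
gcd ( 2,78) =2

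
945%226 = 41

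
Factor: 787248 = 2^4*3^2*7^1*11^1 * 71^1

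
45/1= 45 = 45.00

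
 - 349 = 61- 410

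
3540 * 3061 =10835940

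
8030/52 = 4015/26  =  154.42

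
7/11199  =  7/11199=0.00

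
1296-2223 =-927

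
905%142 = 53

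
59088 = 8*7386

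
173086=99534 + 73552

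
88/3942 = 44/1971 = 0.02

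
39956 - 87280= - 47324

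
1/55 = 1/55 = 0.02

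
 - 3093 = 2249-5342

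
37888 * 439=16632832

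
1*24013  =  24013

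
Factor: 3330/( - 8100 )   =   - 37/90 = - 2^(-1 )*3^( - 2)*5^(-1) *37^1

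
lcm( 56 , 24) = 168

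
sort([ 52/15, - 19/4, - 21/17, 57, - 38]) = [ - 38,  -  19/4, - 21/17 , 52/15, 57]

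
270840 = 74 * 3660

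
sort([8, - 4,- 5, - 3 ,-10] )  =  [ - 10, -5, - 4, - 3,8] 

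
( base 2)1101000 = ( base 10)104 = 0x68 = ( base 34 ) 32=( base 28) 3K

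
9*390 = 3510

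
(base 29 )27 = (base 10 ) 65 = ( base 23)2J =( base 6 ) 145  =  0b1000001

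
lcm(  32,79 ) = 2528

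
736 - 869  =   - 133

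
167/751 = 167/751=0.22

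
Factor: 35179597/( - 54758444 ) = -2^( - 2)* 13^( - 1)*113^( - 1) * 9319^( - 1 )*35179597^1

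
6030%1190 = 80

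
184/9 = 20 + 4/9=20.44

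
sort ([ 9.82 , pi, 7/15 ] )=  [7/15, pi, 9.82]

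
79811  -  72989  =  6822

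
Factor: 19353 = 3^1*6451^1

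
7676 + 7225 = 14901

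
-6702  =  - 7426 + 724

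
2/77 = 2/77 = 0.03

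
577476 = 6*96246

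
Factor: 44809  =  44809^1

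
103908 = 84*1237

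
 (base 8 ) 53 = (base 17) 29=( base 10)43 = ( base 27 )1g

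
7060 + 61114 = 68174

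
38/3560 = 19/1780 = 0.01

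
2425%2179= 246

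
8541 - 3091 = 5450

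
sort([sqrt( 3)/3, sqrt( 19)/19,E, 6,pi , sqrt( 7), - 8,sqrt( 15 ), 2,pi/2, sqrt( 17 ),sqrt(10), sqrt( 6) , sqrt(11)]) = [ - 8,sqrt( 19)/19,sqrt( 3)/3,pi/2,2,  sqrt( 6), sqrt( 7) , E,  pi , sqrt( 10),sqrt(11), sqrt (15) , sqrt ( 17), 6 ]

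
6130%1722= 964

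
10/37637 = 10/37637 = 0.00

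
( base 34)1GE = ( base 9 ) 2314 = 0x6B2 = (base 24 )2na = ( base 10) 1714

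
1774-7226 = - 5452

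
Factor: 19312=2^4*17^1*71^1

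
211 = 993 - 782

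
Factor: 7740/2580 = 3^1 = 3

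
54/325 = 54/325  =  0.17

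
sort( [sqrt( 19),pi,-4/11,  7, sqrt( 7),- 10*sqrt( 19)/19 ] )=[-10*sqrt(19 ) /19,-4/11, sqrt ( 7 ), pi, sqrt( 19), 7] 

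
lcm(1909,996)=22908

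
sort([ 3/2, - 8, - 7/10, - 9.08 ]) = [ - 9.08, - 8, - 7/10, 3/2]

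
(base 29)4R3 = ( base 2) 1000000110110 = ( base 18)CEA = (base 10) 4150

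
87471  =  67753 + 19718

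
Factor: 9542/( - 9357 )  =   - 2^1*3^( - 1 )* 13^1 * 367^1*3119^(  -  1)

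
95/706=95/706 =0.13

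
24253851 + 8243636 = 32497487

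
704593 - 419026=285567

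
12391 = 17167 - 4776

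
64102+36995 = 101097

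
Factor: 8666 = 2^1*7^1*619^1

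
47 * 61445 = 2887915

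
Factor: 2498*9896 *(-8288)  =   - 204881083904 =- 2^9*7^1*37^1*1237^1*1249^1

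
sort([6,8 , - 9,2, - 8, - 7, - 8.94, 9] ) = [ - 9 ,  -  8.94, - 8, - 7,2,6, 8,9]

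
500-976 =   -  476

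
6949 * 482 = 3349418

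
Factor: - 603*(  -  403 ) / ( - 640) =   -  243009/640 = -  2^( - 7)*3^2*5^(-1)*13^1*31^1 * 67^1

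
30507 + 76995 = 107502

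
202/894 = 101/447  =  0.23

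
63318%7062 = 6822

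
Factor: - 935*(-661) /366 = 618035/366 =2^(- 1)*3^(-1)*5^1*11^1*17^1*61^( -1) * 661^1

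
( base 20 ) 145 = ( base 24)K5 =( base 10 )485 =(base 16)1E5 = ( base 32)F5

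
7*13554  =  94878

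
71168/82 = 867 + 37/41= 867.90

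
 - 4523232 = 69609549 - 74132781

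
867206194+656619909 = 1523826103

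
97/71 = 1 + 26/71 = 1.37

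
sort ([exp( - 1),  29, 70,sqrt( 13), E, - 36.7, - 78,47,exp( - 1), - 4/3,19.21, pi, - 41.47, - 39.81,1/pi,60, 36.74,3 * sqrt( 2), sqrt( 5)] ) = [ - 78, - 41.47, - 39.81, - 36.7, - 4/3, 1/pi,exp ( - 1),  exp( - 1),sqrt(5),E,pi,sqrt( 13), 3*sqrt(2),  19.21, 29, 36.74,47, 60,  70] 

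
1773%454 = 411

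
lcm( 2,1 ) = 2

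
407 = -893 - -1300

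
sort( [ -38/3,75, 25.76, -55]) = [ - 55, - 38/3,25.76,75] 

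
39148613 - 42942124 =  - 3793511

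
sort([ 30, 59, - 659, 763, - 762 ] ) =[ - 762, -659,30 , 59,763]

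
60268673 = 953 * 63241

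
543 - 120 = 423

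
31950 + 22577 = 54527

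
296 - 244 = 52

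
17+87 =104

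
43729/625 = 43729/625 = 69.97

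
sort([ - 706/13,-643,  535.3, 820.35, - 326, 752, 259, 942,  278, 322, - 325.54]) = [ - 643, - 326, - 325.54, - 706/13, 259,278,322,  535.3, 752, 820.35,942]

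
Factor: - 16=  - 2^4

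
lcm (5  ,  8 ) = 40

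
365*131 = 47815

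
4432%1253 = 673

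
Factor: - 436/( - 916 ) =109/229 = 109^1*229^( - 1 )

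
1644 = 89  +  1555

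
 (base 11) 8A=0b1100010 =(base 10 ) 98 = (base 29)3B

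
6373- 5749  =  624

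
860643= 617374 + 243269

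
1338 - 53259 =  - 51921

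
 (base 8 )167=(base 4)1313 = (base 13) 92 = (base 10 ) 119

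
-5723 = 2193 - 7916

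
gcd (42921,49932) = 171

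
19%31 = 19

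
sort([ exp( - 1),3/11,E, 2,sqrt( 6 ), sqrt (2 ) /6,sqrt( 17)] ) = [ sqrt (2)/6 , 3/11, exp( - 1),2, sqrt( 6 ),E,sqrt ( 17) ]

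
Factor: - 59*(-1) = 59^1 = 59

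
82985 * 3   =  248955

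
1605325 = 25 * 64213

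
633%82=59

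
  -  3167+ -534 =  - 3701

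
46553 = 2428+44125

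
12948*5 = 64740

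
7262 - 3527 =3735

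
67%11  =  1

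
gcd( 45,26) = 1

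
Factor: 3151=23^1*137^1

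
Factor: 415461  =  3^1*79^1 * 1753^1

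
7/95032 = 1/13576  =  0.00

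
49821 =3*16607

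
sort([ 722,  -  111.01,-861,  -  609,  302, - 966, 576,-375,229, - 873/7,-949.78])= [  -  966, - 949.78, - 861,-609,-375, - 873/7, - 111.01,229, 302, 576, 722] 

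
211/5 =42 + 1/5  =  42.20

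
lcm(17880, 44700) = 89400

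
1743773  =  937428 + 806345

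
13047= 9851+3196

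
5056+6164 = 11220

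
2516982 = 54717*46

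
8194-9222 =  - 1028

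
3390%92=78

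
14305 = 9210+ 5095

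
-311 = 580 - 891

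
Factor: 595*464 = 276080 = 2^4*5^1 * 7^1*17^1 * 29^1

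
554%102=44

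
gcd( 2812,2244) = 4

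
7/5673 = 7/5673= 0.00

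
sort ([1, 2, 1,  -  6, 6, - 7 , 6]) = [-7 , - 6,  1, 1,2,  6, 6]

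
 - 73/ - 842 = 73/842 = 0.09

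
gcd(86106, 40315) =1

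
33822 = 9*3758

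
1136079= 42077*27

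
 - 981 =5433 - 6414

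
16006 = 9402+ 6604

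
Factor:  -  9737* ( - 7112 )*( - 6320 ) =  - 2^7*5^1 * 7^2*13^1*79^1*107^1 *127^1=- 437657118080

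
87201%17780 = 16081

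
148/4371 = 148/4371= 0.03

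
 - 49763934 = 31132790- 80896724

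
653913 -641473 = 12440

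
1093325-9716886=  - 8623561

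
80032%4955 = 752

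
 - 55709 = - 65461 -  -9752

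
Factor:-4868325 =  - 3^2*5^2*7^1*11^1*281^1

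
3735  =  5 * 747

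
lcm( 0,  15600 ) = 0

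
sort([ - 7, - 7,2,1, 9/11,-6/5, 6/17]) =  [ - 7, - 7, - 6/5, 6/17, 9/11,1, 2]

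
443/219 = 443/219 = 2.02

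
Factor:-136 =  - 2^3*17^1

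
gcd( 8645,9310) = 665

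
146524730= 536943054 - 390418324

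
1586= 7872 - 6286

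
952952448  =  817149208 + 135803240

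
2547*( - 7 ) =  - 17829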